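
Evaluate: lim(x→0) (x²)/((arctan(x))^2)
This is a 0/0 indeterminate form.

Apply L'Hôpital's rule: differentiate numerator and denominator separately.
  f(x) = x^2   ⇒   f'(x) = 2·x
  g(x) = atan(x)^2   ⇒   g'(x) = 2·atan(x)/(x^2 + 1)
  lim(x→0) f'(x)/g'(x) = lim(x→0) (2·x)/(2·atan(x)/(x^2 + 1))
  = 1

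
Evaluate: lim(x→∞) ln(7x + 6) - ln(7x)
This is an ∞-∞ indeterminate form.

Combine fractions or rationalize to convert ∞-∞ to 0/0 form:
  lim(x→∞) ln(7x + 6) - ln(7x) = 0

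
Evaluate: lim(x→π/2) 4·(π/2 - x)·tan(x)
This is a 0·∞ indeterminate form.

Rewrite 0·∞ as a quotient (0/0 or ∞/∞ form), then apply L'Hôpital's rule:
  lim(x→π/2) 4·(π/2 - x)·tan(x) = 4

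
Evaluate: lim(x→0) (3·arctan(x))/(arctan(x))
This is a 0/0 indeterminate form.

Apply L'Hôpital's rule: differentiate numerator and denominator separately.
  f(x) = 3·atan(x)   ⇒   f'(x) = 3/(x^2 + 1)
  g(x) = atan(x)   ⇒   g'(x) = 1/(x^2 + 1)
  lim(x→0) f'(x)/g'(x) = lim(x→0) (3/(x^2 + 1))/(1/(x^2 + 1))
  = 3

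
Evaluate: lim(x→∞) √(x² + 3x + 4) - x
This is an ∞-∞ indeterminate form.

Combine fractions or rationalize to convert ∞-∞ to 0/0 form:
  lim(x→∞) √(x² + 3x + 4) - x = 3/2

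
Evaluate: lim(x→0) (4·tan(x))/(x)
This is a 0/0 indeterminate form.

Apply L'Hôpital's rule: differentiate numerator and denominator separately.
  f(x) = 4·tan(x)   ⇒   f'(x) = 4·tan(x)^2 + 4
  g(x) = x   ⇒   g'(x) = 1
  lim(x→0) f'(x)/g'(x) = lim(x→0) (4·tan(x)^2 + 4)/(1)
  = 4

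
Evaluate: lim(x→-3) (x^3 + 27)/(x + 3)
This is a standard limit.

Factor or rationalize the expression:
  lim(x→-3) (x^3 + 27)/(x + 3) = 27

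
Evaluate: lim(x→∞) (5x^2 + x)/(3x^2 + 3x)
This is an ∞/∞ indeterminate form.

Apply L'Hôpital's rule: differentiate numerator and denominator separately.
  f(x) = 5·x^2 + x   ⇒   f'(x) = 10·x + 1
  g(x) = 3·x^2 + 3·x   ⇒   g'(x) = 6·x + 3
  lim(x→∞) f'(x)/g'(x) = lim(x→∞) (10·x + 1)/(6·x + 3)
  = 5/3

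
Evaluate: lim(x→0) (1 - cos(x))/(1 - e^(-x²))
This is a 0/0 indeterminate form.

Apply L'Hôpital's rule: differentiate numerator and denominator separately.
  f(x) = 1 - cos(x)   ⇒   f'(x) = sin(x)
  g(x) = 1 - e^(-x^2)   ⇒   g'(x) = 2·x·e^(-x^2)
  lim(x→0) f'(x)/g'(x) = lim(x→0) (sin(x))/(2·x·e^(-x^2))
  = 1/2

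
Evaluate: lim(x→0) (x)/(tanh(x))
This is a 0/0 indeterminate form.

Apply L'Hôpital's rule: differentiate numerator and denominator separately.
  f(x) = x   ⇒   f'(x) = 1
  g(x) = tanh(x)   ⇒   g'(x) = 1 - tanh(x)^2
  lim(x→0) f'(x)/g'(x) = lim(x→0) (1)/(1 - tanh(x)^2)
  = 1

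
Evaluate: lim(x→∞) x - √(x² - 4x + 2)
This is an ∞-∞ indeterminate form.

Combine fractions or rationalize to convert ∞-∞ to 0/0 form:
  lim(x→∞) x - √(x² - 4x + 2) = 2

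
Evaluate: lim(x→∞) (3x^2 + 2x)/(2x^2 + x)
This is an ∞/∞ indeterminate form.

Apply L'Hôpital's rule: differentiate numerator and denominator separately.
  f(x) = 3·x^2 + 2·x   ⇒   f'(x) = 6·x + 2
  g(x) = 2·x^2 + x   ⇒   g'(x) = 4·x + 1
  lim(x→∞) f'(x)/g'(x) = lim(x→∞) (6·x + 2)/(4·x + 1)
  = 3/2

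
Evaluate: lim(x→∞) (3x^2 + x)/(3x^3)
This is an ∞/∞ indeterminate form.

Apply L'Hôpital's rule: differentiate numerator and denominator separately.
  f(x) = 3·x^2 + x   ⇒   f'(x) = 6·x + 1
  g(x) = 3·x^3   ⇒   g'(x) = 9·x^2
  lim(x→∞) f'(x)/g'(x) = lim(x→∞) (6·x + 1)/(9·x^2)
  = 0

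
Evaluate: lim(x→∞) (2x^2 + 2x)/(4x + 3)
This is an ∞/∞ indeterminate form.

Apply L'Hôpital's rule: differentiate numerator and denominator separately.
  f(x) = 2·x^2 + 2·x   ⇒   f'(x) = 4·x + 2
  g(x) = 4·x + 3   ⇒   g'(x) = 4
  lim(x→∞) f'(x)/g'(x) = lim(x→∞) (4·x + 2)/(4)
  = ∞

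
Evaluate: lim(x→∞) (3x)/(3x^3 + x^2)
This is an ∞/∞ indeterminate form.

Apply L'Hôpital's rule: differentiate numerator and denominator separately.
  f(x) = 3·x   ⇒   f'(x) = 3
  g(x) = 3·x^3 + x^2   ⇒   g'(x) = 9·x^2 + 2·x
  lim(x→∞) f'(x)/g'(x) = lim(x→∞) (3)/(9·x^2 + 2·x)
  = 0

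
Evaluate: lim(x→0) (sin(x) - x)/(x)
This is a 0/0 indeterminate form.

Apply L'Hôpital's rule: differentiate numerator and denominator separately.
  f(x) = -x + sin(x)   ⇒   f'(x) = cos(x) - 1
  g(x) = x   ⇒   g'(x) = 1
  lim(x→0) f'(x)/g'(x) = lim(x→0) (cos(x) - 1)/(1)
  = 0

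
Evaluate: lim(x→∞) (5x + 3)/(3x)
This is an ∞/∞ indeterminate form.

Apply L'Hôpital's rule: differentiate numerator and denominator separately.
  f(x) = 5·x + 3   ⇒   f'(x) = 5
  g(x) = 3·x   ⇒   g'(x) = 3
  lim(x→∞) f'(x)/g'(x) = lim(x→∞) (5)/(3)
  = 5/3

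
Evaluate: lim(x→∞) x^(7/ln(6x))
This is an exponential indeterminate form.

For exponential indeterminate forms, take the natural log:
  Let L = lim(x→∞) x^(7/ln(6x))
  Then ln(L) = lim(x→∞) [exponent × ln(base)]
  Evaluate using L'Hôpital or standard limits, then exponentiate.
  L = e^(7)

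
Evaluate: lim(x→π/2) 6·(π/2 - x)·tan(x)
This is a 0·∞ indeterminate form.

Rewrite 0·∞ as a quotient (0/0 or ∞/∞ form), then apply L'Hôpital's rule:
  lim(x→π/2) 6·(π/2 - x)·tan(x) = 6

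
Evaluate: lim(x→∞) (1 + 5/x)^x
This is an exponential indeterminate form.

For exponential indeterminate forms, take the natural log:
  Let L = lim(x→∞) (1 + 5/x)^x
  Then ln(L) = lim(x→∞) [exponent × ln(base)]
  Evaluate using L'Hôpital or standard limits, then exponentiate.
  L = e^(5)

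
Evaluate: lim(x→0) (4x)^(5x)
This is an exponential indeterminate form.

For exponential indeterminate forms, take the natural log:
  Let L = lim(x→0) (4x)^(5x)
  Then ln(L) = lim(x→0) [exponent × ln(base)]
  Evaluate using L'Hôpital or standard limits, then exponentiate.
  L = 1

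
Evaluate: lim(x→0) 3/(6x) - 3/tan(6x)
This is an ∞-∞ indeterminate form.

Combine fractions or rationalize to convert ∞-∞ to 0/0 form:
  lim(x→0) 3/(6x) - 3/tan(6x) = 0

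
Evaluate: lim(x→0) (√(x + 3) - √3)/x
This is a standard limit.

Factor or rationalize the expression:
  lim(x→0) (√(x + 3) - √3)/x = sqrt(3)/6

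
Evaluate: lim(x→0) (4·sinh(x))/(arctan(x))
This is a 0/0 indeterminate form.

Apply L'Hôpital's rule: differentiate numerator and denominator separately.
  f(x) = 4·sinh(x)   ⇒   f'(x) = 4·cosh(x)
  g(x) = atan(x)   ⇒   g'(x) = 1/(x^2 + 1)
  lim(x→0) f'(x)/g'(x) = lim(x→0) (4·cosh(x))/(1/(x^2 + 1))
  = 4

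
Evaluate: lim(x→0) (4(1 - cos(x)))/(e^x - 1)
This is a 0/0 indeterminate form.

Apply L'Hôpital's rule: differentiate numerator and denominator separately.
  f(x) = 4 - 4·cos(x)   ⇒   f'(x) = 4·sin(x)
  g(x) = e^(x) - 1   ⇒   g'(x) = e^(x)
  lim(x→0) f'(x)/g'(x) = lim(x→0) (4·sin(x))/(e^(x))
  = 0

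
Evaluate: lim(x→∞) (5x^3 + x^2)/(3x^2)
This is an ∞/∞ indeterminate form.

Apply L'Hôpital's rule: differentiate numerator and denominator separately.
  f(x) = 5·x^3 + x^2   ⇒   f'(x) = 15·x^2 + 2·x
  g(x) = 3·x^2   ⇒   g'(x) = 6·x
  lim(x→∞) f'(x)/g'(x) = lim(x→∞) (15·x^2 + 2·x)/(6·x)
  = ∞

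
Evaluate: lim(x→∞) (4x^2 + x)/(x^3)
This is an ∞/∞ indeterminate form.

Apply L'Hôpital's rule: differentiate numerator and denominator separately.
  f(x) = 4·x^2 + x   ⇒   f'(x) = 8·x + 1
  g(x) = x^3   ⇒   g'(x) = 3·x^2
  lim(x→∞) f'(x)/g'(x) = lim(x→∞) (8·x + 1)/(3·x^2)
  = 0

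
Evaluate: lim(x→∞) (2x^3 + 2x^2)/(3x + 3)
This is an ∞/∞ indeterminate form.

Apply L'Hôpital's rule: differentiate numerator and denominator separately.
  f(x) = 2·x^3 + 2·x^2   ⇒   f'(x) = 6·x^2 + 4·x
  g(x) = 3·x + 3   ⇒   g'(x) = 3
  lim(x→∞) f'(x)/g'(x) = lim(x→∞) (6·x^2 + 4·x)/(3)
  = ∞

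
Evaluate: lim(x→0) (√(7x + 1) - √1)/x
This is a standard limit.

Factor or rationalize the expression:
  lim(x→0) (√(7x + 1) - √1)/x = 7/2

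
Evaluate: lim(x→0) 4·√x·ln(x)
This is a 0·∞ indeterminate form.

Rewrite 0·∞ as a quotient (0/0 or ∞/∞ form), then apply L'Hôpital's rule:
  lim(x→0) 4·√x·ln(x) = 0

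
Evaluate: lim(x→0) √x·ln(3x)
This is a 0·∞ indeterminate form.

Rewrite 0·∞ as a quotient (0/0 or ∞/∞ form), then apply L'Hôpital's rule:
  lim(x→0) √x·ln(3x) = 0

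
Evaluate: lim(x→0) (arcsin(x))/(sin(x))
This is a 0/0 indeterminate form.

Apply L'Hôpital's rule: differentiate numerator and denominator separately.
  f(x) = asin(x)   ⇒   f'(x) = 1/sqrt(1 - x^2)
  g(x) = sin(x)   ⇒   g'(x) = cos(x)
  lim(x→0) f'(x)/g'(x) = lim(x→0) (1/sqrt(1 - x^2))/(cos(x))
  = 1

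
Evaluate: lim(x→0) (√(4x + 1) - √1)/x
This is a standard limit.

Factor or rationalize the expression:
  lim(x→0) (√(4x + 1) - √1)/x = 2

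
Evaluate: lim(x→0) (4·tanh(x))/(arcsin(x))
This is a 0/0 indeterminate form.

Apply L'Hôpital's rule: differentiate numerator and denominator separately.
  f(x) = 4·tanh(x)   ⇒   f'(x) = 4 - 4·tanh(x)^2
  g(x) = asin(x)   ⇒   g'(x) = 1/sqrt(1 - x^2)
  lim(x→0) f'(x)/g'(x) = lim(x→0) (4 - 4·tanh(x)^2)/(1/sqrt(1 - x^2))
  = 4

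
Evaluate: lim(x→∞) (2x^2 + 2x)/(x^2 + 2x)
This is an ∞/∞ indeterminate form.

Apply L'Hôpital's rule: differentiate numerator and denominator separately.
  f(x) = 2·x^2 + 2·x   ⇒   f'(x) = 4·x + 2
  g(x) = x^2 + 2·x   ⇒   g'(x) = 2·x + 2
  lim(x→∞) f'(x)/g'(x) = lim(x→∞) (4·x + 2)/(2·x + 2)
  = 2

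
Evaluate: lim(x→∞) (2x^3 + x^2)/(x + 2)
This is an ∞/∞ indeterminate form.

Apply L'Hôpital's rule: differentiate numerator and denominator separately.
  f(x) = 2·x^3 + x^2   ⇒   f'(x) = 6·x^2 + 2·x
  g(x) = x + 2   ⇒   g'(x) = 1
  lim(x→∞) f'(x)/g'(x) = lim(x→∞) (6·x^2 + 2·x)/(1)
  = ∞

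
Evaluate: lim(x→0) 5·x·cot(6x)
This is a 0·∞ indeterminate form.

Rewrite 0·∞ as a quotient (0/0 or ∞/∞ form), then apply L'Hôpital's rule:
  lim(x→0) 5·x·cot(6x) = 5/6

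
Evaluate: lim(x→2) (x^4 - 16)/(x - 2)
This is a standard limit.

Factor or rationalize the expression:
  lim(x→2) (x^4 - 16)/(x - 2) = 32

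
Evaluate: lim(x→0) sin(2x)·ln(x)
This is a 0·∞ indeterminate form.

Rewrite 0·∞ as a quotient (0/0 or ∞/∞ form), then apply L'Hôpital's rule:
  lim(x→0) sin(2x)·ln(x) = 0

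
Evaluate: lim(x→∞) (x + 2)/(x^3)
This is an ∞/∞ indeterminate form.

Apply L'Hôpital's rule: differentiate numerator and denominator separately.
  f(x) = x + 2   ⇒   f'(x) = 1
  g(x) = x^3   ⇒   g'(x) = 3·x^2
  lim(x→∞) f'(x)/g'(x) = lim(x→∞) (1)/(3·x^2)
  = 0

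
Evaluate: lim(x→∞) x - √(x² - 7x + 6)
This is an ∞-∞ indeterminate form.

Combine fractions or rationalize to convert ∞-∞ to 0/0 form:
  lim(x→∞) x - √(x² - 7x + 6) = 7/2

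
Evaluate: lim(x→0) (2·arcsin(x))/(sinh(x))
This is a 0/0 indeterminate form.

Apply L'Hôpital's rule: differentiate numerator and denominator separately.
  f(x) = 2·asin(x)   ⇒   f'(x) = 2/sqrt(1 - x^2)
  g(x) = sinh(x)   ⇒   g'(x) = cosh(x)
  lim(x→0) f'(x)/g'(x) = lim(x→0) (2/sqrt(1 - x^2))/(cosh(x))
  = 2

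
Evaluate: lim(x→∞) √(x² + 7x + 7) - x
This is an ∞-∞ indeterminate form.

Combine fractions or rationalize to convert ∞-∞ to 0/0 form:
  lim(x→∞) √(x² + 7x + 7) - x = 7/2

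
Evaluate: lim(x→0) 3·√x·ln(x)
This is a 0·∞ indeterminate form.

Rewrite 0·∞ as a quotient (0/0 or ∞/∞ form), then apply L'Hôpital's rule:
  lim(x→0) 3·√x·ln(x) = 0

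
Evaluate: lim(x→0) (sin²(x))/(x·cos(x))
This is a 0/0 indeterminate form.

Apply L'Hôpital's rule: differentiate numerator and denominator separately.
  f(x) = sin(x)^2   ⇒   f'(x) = 2·sin(x)·cos(x)
  g(x) = x·cos(x)   ⇒   g'(x) = -x·sin(x) + cos(x)
  lim(x→0) f'(x)/g'(x) = lim(x→0) (2·sin(x)·cos(x))/(-x·sin(x) + cos(x))
  = 0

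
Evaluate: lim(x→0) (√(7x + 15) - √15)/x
This is a standard limit.

Factor or rationalize the expression:
  lim(x→0) (√(7x + 15) - √15)/x = 7·sqrt(15)/30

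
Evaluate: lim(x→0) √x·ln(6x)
This is a 0·∞ indeterminate form.

Rewrite 0·∞ as a quotient (0/0 or ∞/∞ form), then apply L'Hôpital's rule:
  lim(x→0) √x·ln(6x) = 0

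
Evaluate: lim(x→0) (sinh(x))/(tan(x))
This is a 0/0 indeterminate form.

Apply L'Hôpital's rule: differentiate numerator and denominator separately.
  f(x) = sinh(x)   ⇒   f'(x) = cosh(x)
  g(x) = tan(x)   ⇒   g'(x) = tan(x)^2 + 1
  lim(x→0) f'(x)/g'(x) = lim(x→0) (cosh(x))/(tan(x)^2 + 1)
  = 1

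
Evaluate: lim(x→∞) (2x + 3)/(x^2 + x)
This is an ∞/∞ indeterminate form.

Apply L'Hôpital's rule: differentiate numerator and denominator separately.
  f(x) = 2·x + 3   ⇒   f'(x) = 2
  g(x) = x^2 + x   ⇒   g'(x) = 2·x + 1
  lim(x→∞) f'(x)/g'(x) = lim(x→∞) (2)/(2·x + 1)
  = 0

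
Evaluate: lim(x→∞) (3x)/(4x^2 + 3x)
This is an ∞/∞ indeterminate form.

Apply L'Hôpital's rule: differentiate numerator and denominator separately.
  f(x) = 3·x   ⇒   f'(x) = 3
  g(x) = 4·x^2 + 3·x   ⇒   g'(x) = 8·x + 3
  lim(x→∞) f'(x)/g'(x) = lim(x→∞) (3)/(8·x + 3)
  = 0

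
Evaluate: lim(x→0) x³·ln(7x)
This is a 0·∞ indeterminate form.

Rewrite 0·∞ as a quotient (0/0 or ∞/∞ form), then apply L'Hôpital's rule:
  lim(x→0) x³·ln(7x) = 0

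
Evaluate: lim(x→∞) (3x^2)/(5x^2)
This is an ∞/∞ indeterminate form.

Apply L'Hôpital's rule: differentiate numerator and denominator separately.
  f(x) = 3·x^2   ⇒   f'(x) = 6·x
  g(x) = 5·x^2   ⇒   g'(x) = 10·x
  lim(x→∞) f'(x)/g'(x) = lim(x→∞) (6·x)/(10·x)
  = 3/5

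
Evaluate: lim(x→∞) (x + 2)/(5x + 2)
This is an ∞/∞ indeterminate form.

Apply L'Hôpital's rule: differentiate numerator and denominator separately.
  f(x) = x + 2   ⇒   f'(x) = 1
  g(x) = 5·x + 2   ⇒   g'(x) = 5
  lim(x→∞) f'(x)/g'(x) = lim(x→∞) (1)/(5)
  = 1/5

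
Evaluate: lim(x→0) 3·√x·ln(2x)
This is a 0·∞ indeterminate form.

Rewrite 0·∞ as a quotient (0/0 or ∞/∞ form), then apply L'Hôpital's rule:
  lim(x→0) 3·√x·ln(2x) = 0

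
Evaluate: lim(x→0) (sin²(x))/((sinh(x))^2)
This is a 0/0 indeterminate form.

Apply L'Hôpital's rule: differentiate numerator and denominator separately.
  f(x) = sin(x)^2   ⇒   f'(x) = 2·sin(x)·cos(x)
  g(x) = sinh(x)^2   ⇒   g'(x) = 2·sinh(x)·cosh(x)
  lim(x→0) f'(x)/g'(x) = lim(x→0) (2·sin(x)·cos(x))/(2·sinh(x)·cosh(x))
  = 1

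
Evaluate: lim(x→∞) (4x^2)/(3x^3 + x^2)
This is an ∞/∞ indeterminate form.

Apply L'Hôpital's rule: differentiate numerator and denominator separately.
  f(x) = 4·x^2   ⇒   f'(x) = 8·x
  g(x) = 3·x^3 + x^2   ⇒   g'(x) = 9·x^2 + 2·x
  lim(x→∞) f'(x)/g'(x) = lim(x→∞) (8·x)/(9·x^2 + 2·x)
  = 0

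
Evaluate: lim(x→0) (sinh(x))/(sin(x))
This is a 0/0 indeterminate form.

Apply L'Hôpital's rule: differentiate numerator and denominator separately.
  f(x) = sinh(x)   ⇒   f'(x) = cosh(x)
  g(x) = sin(x)   ⇒   g'(x) = cos(x)
  lim(x→0) f'(x)/g'(x) = lim(x→0) (cosh(x))/(cos(x))
  = 1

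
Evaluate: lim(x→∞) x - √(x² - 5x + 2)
This is an ∞-∞ indeterminate form.

Combine fractions or rationalize to convert ∞-∞ to 0/0 form:
  lim(x→∞) x - √(x² - 5x + 2) = 5/2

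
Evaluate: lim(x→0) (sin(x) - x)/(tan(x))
This is a 0/0 indeterminate form.

Apply L'Hôpital's rule: differentiate numerator and denominator separately.
  f(x) = -x + sin(x)   ⇒   f'(x) = cos(x) - 1
  g(x) = tan(x)   ⇒   g'(x) = tan(x)^2 + 1
  lim(x→0) f'(x)/g'(x) = lim(x→0) (cos(x) - 1)/(tan(x)^2 + 1)
  = 0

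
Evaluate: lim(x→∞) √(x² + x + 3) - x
This is an ∞-∞ indeterminate form.

Combine fractions or rationalize to convert ∞-∞ to 0/0 form:
  lim(x→∞) √(x² + x + 3) - x = 1/2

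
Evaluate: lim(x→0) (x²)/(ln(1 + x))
This is a 0/0 indeterminate form.

Apply L'Hôpital's rule: differentiate numerator and denominator separately.
  f(x) = x^2   ⇒   f'(x) = 2·x
  g(x) = ln(x + 1)   ⇒   g'(x) = 1/(x + 1)
  lim(x→0) f'(x)/g'(x) = lim(x→0) (2·x)/(1/(x + 1))
  = 0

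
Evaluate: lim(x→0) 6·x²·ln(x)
This is a 0·∞ indeterminate form.

Rewrite 0·∞ as a quotient (0/0 or ∞/∞ form), then apply L'Hôpital's rule:
  lim(x→0) 6·x²·ln(x) = 0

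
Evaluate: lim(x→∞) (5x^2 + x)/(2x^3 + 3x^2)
This is an ∞/∞ indeterminate form.

Apply L'Hôpital's rule: differentiate numerator and denominator separately.
  f(x) = 5·x^2 + x   ⇒   f'(x) = 10·x + 1
  g(x) = 2·x^3 + 3·x^2   ⇒   g'(x) = 6·x^2 + 6·x
  lim(x→∞) f'(x)/g'(x) = lim(x→∞) (10·x + 1)/(6·x^2 + 6·x)
  = 0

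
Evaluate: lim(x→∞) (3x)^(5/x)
This is an exponential indeterminate form.

For exponential indeterminate forms, take the natural log:
  Let L = lim(x→∞) (3x)^(5/x)
  Then ln(L) = lim(x→∞) [exponent × ln(base)]
  Evaluate using L'Hôpital or standard limits, then exponentiate.
  L = 1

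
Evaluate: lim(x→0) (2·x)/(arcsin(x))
This is a 0/0 indeterminate form.

Apply L'Hôpital's rule: differentiate numerator and denominator separately.
  f(x) = 2·x   ⇒   f'(x) = 2
  g(x) = asin(x)   ⇒   g'(x) = 1/sqrt(1 - x^2)
  lim(x→0) f'(x)/g'(x) = lim(x→0) (2)/(1/sqrt(1 - x^2))
  = 2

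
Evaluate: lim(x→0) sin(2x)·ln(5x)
This is a 0·∞ indeterminate form.

Rewrite 0·∞ as a quotient (0/0 or ∞/∞ form), then apply L'Hôpital's rule:
  lim(x→0) sin(2x)·ln(5x) = 0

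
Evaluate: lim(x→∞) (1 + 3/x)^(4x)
This is an exponential indeterminate form.

For exponential indeterminate forms, take the natural log:
  Let L = lim(x→∞) (1 + 3/x)^(4x)
  Then ln(L) = lim(x→∞) [exponent × ln(base)]
  Evaluate using L'Hôpital or standard limits, then exponentiate.
  L = e^(12)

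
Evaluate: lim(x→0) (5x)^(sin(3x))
This is an exponential indeterminate form.

For exponential indeterminate forms, take the natural log:
  Let L = lim(x→0) (5x)^(sin(3x))
  Then ln(L) = lim(x→0) [exponent × ln(base)]
  Evaluate using L'Hôpital or standard limits, then exponentiate.
  L = 1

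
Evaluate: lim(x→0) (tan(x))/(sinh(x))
This is a 0/0 indeterminate form.

Apply L'Hôpital's rule: differentiate numerator and denominator separately.
  f(x) = tan(x)   ⇒   f'(x) = tan(x)^2 + 1
  g(x) = sinh(x)   ⇒   g'(x) = cosh(x)
  lim(x→0) f'(x)/g'(x) = lim(x→0) (tan(x)^2 + 1)/(cosh(x))
  = 1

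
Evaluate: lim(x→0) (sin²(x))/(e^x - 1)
This is a 0/0 indeterminate form.

Apply L'Hôpital's rule: differentiate numerator and denominator separately.
  f(x) = sin(x)^2   ⇒   f'(x) = 2·sin(x)·cos(x)
  g(x) = e^(x) - 1   ⇒   g'(x) = e^(x)
  lim(x→0) f'(x)/g'(x) = lim(x→0) (2·sin(x)·cos(x))/(e^(x))
  = 0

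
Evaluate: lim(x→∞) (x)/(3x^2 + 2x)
This is an ∞/∞ indeterminate form.

Apply L'Hôpital's rule: differentiate numerator and denominator separately.
  f(x) = x   ⇒   f'(x) = 1
  g(x) = 3·x^2 + 2·x   ⇒   g'(x) = 6·x + 2
  lim(x→∞) f'(x)/g'(x) = lim(x→∞) (1)/(6·x + 2)
  = 0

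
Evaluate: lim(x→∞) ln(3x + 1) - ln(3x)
This is an ∞-∞ indeterminate form.

Combine fractions or rationalize to convert ∞-∞ to 0/0 form:
  lim(x→∞) ln(3x + 1) - ln(3x) = 0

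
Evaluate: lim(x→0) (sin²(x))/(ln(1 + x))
This is a 0/0 indeterminate form.

Apply L'Hôpital's rule: differentiate numerator and denominator separately.
  f(x) = sin(x)^2   ⇒   f'(x) = 2·sin(x)·cos(x)
  g(x) = ln(x + 1)   ⇒   g'(x) = 1/(x + 1)
  lim(x→0) f'(x)/g'(x) = lim(x→0) (2·sin(x)·cos(x))/(1/(x + 1))
  = 0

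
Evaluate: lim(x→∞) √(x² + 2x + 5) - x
This is an ∞-∞ indeterminate form.

Combine fractions or rationalize to convert ∞-∞ to 0/0 form:
  lim(x→∞) √(x² + 2x + 5) - x = 1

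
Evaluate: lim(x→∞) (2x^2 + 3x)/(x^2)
This is an ∞/∞ indeterminate form.

Apply L'Hôpital's rule: differentiate numerator and denominator separately.
  f(x) = 2·x^2 + 3·x   ⇒   f'(x) = 4·x + 3
  g(x) = x^2   ⇒   g'(x) = 2·x
  lim(x→∞) f'(x)/g'(x) = lim(x→∞) (4·x + 3)/(2·x)
  = 2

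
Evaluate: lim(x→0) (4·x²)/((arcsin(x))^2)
This is a 0/0 indeterminate form.

Apply L'Hôpital's rule: differentiate numerator and denominator separately.
  f(x) = 4·x^2   ⇒   f'(x) = 8·x
  g(x) = asin(x)^2   ⇒   g'(x) = 2·asin(x)/sqrt(1 - x^2)
  lim(x→0) f'(x)/g'(x) = lim(x→0) (8·x)/(2·asin(x)/sqrt(1 - x^2))
  = 4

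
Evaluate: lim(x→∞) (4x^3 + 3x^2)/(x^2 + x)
This is an ∞/∞ indeterminate form.

Apply L'Hôpital's rule: differentiate numerator and denominator separately.
  f(x) = 4·x^3 + 3·x^2   ⇒   f'(x) = 12·x^2 + 6·x
  g(x) = x^2 + x   ⇒   g'(x) = 2·x + 1
  lim(x→∞) f'(x)/g'(x) = lim(x→∞) (12·x^2 + 6·x)/(2·x + 1)
  = ∞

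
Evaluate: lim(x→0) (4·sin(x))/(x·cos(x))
This is a 0/0 indeterminate form.

Apply L'Hôpital's rule: differentiate numerator and denominator separately.
  f(x) = 4·sin(x)   ⇒   f'(x) = 4·cos(x)
  g(x) = x·cos(x)   ⇒   g'(x) = -x·sin(x) + cos(x)
  lim(x→0) f'(x)/g'(x) = lim(x→0) (4·cos(x))/(-x·sin(x) + cos(x))
  = 4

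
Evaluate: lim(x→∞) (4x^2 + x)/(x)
This is an ∞/∞ indeterminate form.

Apply L'Hôpital's rule: differentiate numerator and denominator separately.
  f(x) = 4·x^2 + x   ⇒   f'(x) = 8·x + 1
  g(x) = x   ⇒   g'(x) = 1
  lim(x→∞) f'(x)/g'(x) = lim(x→∞) (8·x + 1)/(1)
  = ∞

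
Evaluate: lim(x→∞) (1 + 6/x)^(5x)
This is an exponential indeterminate form.

For exponential indeterminate forms, take the natural log:
  Let L = lim(x→∞) (1 + 6/x)^(5x)
  Then ln(L) = lim(x→∞) [exponent × ln(base)]
  Evaluate using L'Hôpital or standard limits, then exponentiate.
  L = e^(30)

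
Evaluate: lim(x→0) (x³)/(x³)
This is a 0/0 indeterminate form.

Apply L'Hôpital's rule: differentiate numerator and denominator separately.
  f(x) = x^3   ⇒   f'(x) = 3·x^2
  g(x) = x^3   ⇒   g'(x) = 3·x^2
  lim(x→0) f'(x)/g'(x) = lim(x→0) (3·x^2)/(3·x^2)
  = 1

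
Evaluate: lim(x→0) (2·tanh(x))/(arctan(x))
This is a 0/0 indeterminate form.

Apply L'Hôpital's rule: differentiate numerator and denominator separately.
  f(x) = 2·tanh(x)   ⇒   f'(x) = 2 - 2·tanh(x)^2
  g(x) = atan(x)   ⇒   g'(x) = 1/(x^2 + 1)
  lim(x→0) f'(x)/g'(x) = lim(x→0) (2 - 2·tanh(x)^2)/(1/(x^2 + 1))
  = 2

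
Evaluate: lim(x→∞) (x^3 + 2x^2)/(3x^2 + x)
This is an ∞/∞ indeterminate form.

Apply L'Hôpital's rule: differentiate numerator and denominator separately.
  f(x) = x^3 + 2·x^2   ⇒   f'(x) = 3·x^2 + 4·x
  g(x) = 3·x^2 + x   ⇒   g'(x) = 6·x + 1
  lim(x→∞) f'(x)/g'(x) = lim(x→∞) (3·x^2 + 4·x)/(6·x + 1)
  = ∞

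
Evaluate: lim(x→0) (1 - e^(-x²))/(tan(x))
This is a 0/0 indeterminate form.

Apply L'Hôpital's rule: differentiate numerator and denominator separately.
  f(x) = 1 - e^(-x^2)   ⇒   f'(x) = 2·x·e^(-x^2)
  g(x) = tan(x)   ⇒   g'(x) = tan(x)^2 + 1
  lim(x→0) f'(x)/g'(x) = lim(x→0) (2·x·e^(-x^2))/(tan(x)^2 + 1)
  = 0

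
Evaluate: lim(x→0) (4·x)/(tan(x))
This is a 0/0 indeterminate form.

Apply L'Hôpital's rule: differentiate numerator and denominator separately.
  f(x) = 4·x   ⇒   f'(x) = 4
  g(x) = tan(x)   ⇒   g'(x) = tan(x)^2 + 1
  lim(x→0) f'(x)/g'(x) = lim(x→0) (4)/(tan(x)^2 + 1)
  = 4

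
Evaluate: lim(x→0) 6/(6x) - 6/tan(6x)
This is an ∞-∞ indeterminate form.

Combine fractions or rationalize to convert ∞-∞ to 0/0 form:
  lim(x→0) 6/(6x) - 6/tan(6x) = 0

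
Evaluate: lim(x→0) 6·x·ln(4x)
This is a 0·∞ indeterminate form.

Rewrite 0·∞ as a quotient (0/0 or ∞/∞ form), then apply L'Hôpital's rule:
  lim(x→0) 6·x·ln(4x) = 0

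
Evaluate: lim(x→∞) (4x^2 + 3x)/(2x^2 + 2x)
This is an ∞/∞ indeterminate form.

Apply L'Hôpital's rule: differentiate numerator and denominator separately.
  f(x) = 4·x^2 + 3·x   ⇒   f'(x) = 8·x + 3
  g(x) = 2·x^2 + 2·x   ⇒   g'(x) = 4·x + 2
  lim(x→∞) f'(x)/g'(x) = lim(x→∞) (8·x + 3)/(4·x + 2)
  = 2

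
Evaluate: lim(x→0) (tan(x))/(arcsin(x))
This is a 0/0 indeterminate form.

Apply L'Hôpital's rule: differentiate numerator and denominator separately.
  f(x) = tan(x)   ⇒   f'(x) = tan(x)^2 + 1
  g(x) = asin(x)   ⇒   g'(x) = 1/sqrt(1 - x^2)
  lim(x→0) f'(x)/g'(x) = lim(x→0) (tan(x)^2 + 1)/(1/sqrt(1 - x^2))
  = 1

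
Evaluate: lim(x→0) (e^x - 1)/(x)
This is a 0/0 indeterminate form.

Apply L'Hôpital's rule: differentiate numerator and denominator separately.
  f(x) = e^(x) - 1   ⇒   f'(x) = e^(x)
  g(x) = x   ⇒   g'(x) = 1
  lim(x→0) f'(x)/g'(x) = lim(x→0) (e^(x))/(1)
  = 1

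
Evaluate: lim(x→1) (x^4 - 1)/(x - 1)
This is a standard limit.

Factor or rationalize the expression:
  lim(x→1) (x^4 - 1)/(x - 1) = 4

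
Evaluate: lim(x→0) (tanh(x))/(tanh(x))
This is a 0/0 indeterminate form.

Apply L'Hôpital's rule: differentiate numerator and denominator separately.
  f(x) = tanh(x)   ⇒   f'(x) = 1 - tanh(x)^2
  g(x) = tanh(x)   ⇒   g'(x) = 1 - tanh(x)^2
  lim(x→0) f'(x)/g'(x) = lim(x→0) (1 - tanh(x)^2)/(1 - tanh(x)^2)
  = 1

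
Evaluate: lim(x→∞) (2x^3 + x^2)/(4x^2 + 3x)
This is an ∞/∞ indeterminate form.

Apply L'Hôpital's rule: differentiate numerator and denominator separately.
  f(x) = 2·x^3 + x^2   ⇒   f'(x) = 6·x^2 + 2·x
  g(x) = 4·x^2 + 3·x   ⇒   g'(x) = 8·x + 3
  lim(x→∞) f'(x)/g'(x) = lim(x→∞) (6·x^2 + 2·x)/(8·x + 3)
  = ∞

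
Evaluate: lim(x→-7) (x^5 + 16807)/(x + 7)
This is a standard limit.

Factor or rationalize the expression:
  lim(x→-7) (x^5 + 16807)/(x + 7) = 12005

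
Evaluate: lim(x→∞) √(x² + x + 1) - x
This is an ∞-∞ indeterminate form.

Combine fractions or rationalize to convert ∞-∞ to 0/0 form:
  lim(x→∞) √(x² + x + 1) - x = 1/2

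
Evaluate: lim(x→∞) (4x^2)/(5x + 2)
This is an ∞/∞ indeterminate form.

Apply L'Hôpital's rule: differentiate numerator and denominator separately.
  f(x) = 4·x^2   ⇒   f'(x) = 8·x
  g(x) = 5·x + 2   ⇒   g'(x) = 5
  lim(x→∞) f'(x)/g'(x) = lim(x→∞) (8·x)/(5)
  = ∞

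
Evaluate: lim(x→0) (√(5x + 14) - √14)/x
This is a standard limit.

Factor or rationalize the expression:
  lim(x→0) (√(5x + 14) - √14)/x = 5·sqrt(14)/28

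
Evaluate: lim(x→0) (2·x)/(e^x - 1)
This is a 0/0 indeterminate form.

Apply L'Hôpital's rule: differentiate numerator and denominator separately.
  f(x) = 2·x   ⇒   f'(x) = 2
  g(x) = e^(x) - 1   ⇒   g'(x) = e^(x)
  lim(x→0) f'(x)/g'(x) = lim(x→0) (2)/(e^(x))
  = 2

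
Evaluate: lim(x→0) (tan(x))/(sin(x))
This is a 0/0 indeterminate form.

Apply L'Hôpital's rule: differentiate numerator and denominator separately.
  f(x) = tan(x)   ⇒   f'(x) = tan(x)^2 + 1
  g(x) = sin(x)   ⇒   g'(x) = cos(x)
  lim(x→0) f'(x)/g'(x) = lim(x→0) (tan(x)^2 + 1)/(cos(x))
  = 1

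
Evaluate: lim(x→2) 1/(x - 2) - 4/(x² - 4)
This is an ∞-∞ indeterminate form.

Combine fractions or rationalize to convert ∞-∞ to 0/0 form:
  lim(x→2) 1/(x - 2) - 4/(x² - 4) = 1/4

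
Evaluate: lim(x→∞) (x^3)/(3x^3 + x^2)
This is an ∞/∞ indeterminate form.

Apply L'Hôpital's rule: differentiate numerator and denominator separately.
  f(x) = x^3   ⇒   f'(x) = 3·x^2
  g(x) = 3·x^3 + x^2   ⇒   g'(x) = 9·x^2 + 2·x
  lim(x→∞) f'(x)/g'(x) = lim(x→∞) (3·x^2)/(9·x^2 + 2·x)
  = 1/3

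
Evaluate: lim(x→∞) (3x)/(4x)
This is an ∞/∞ indeterminate form.

Apply L'Hôpital's rule: differentiate numerator and denominator separately.
  f(x) = 3·x   ⇒   f'(x) = 3
  g(x) = 4·x   ⇒   g'(x) = 4
  lim(x→∞) f'(x)/g'(x) = lim(x→∞) (3)/(4)
  = 3/4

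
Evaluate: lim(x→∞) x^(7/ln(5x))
This is an exponential indeterminate form.

For exponential indeterminate forms, take the natural log:
  Let L = lim(x→∞) x^(7/ln(5x))
  Then ln(L) = lim(x→∞) [exponent × ln(base)]
  Evaluate using L'Hôpital or standard limits, then exponentiate.
  L = e^(7)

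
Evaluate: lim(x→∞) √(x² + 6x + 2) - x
This is an ∞-∞ indeterminate form.

Combine fractions or rationalize to convert ∞-∞ to 0/0 form:
  lim(x→∞) √(x² + 6x + 2) - x = 3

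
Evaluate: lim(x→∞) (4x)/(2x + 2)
This is an ∞/∞ indeterminate form.

Apply L'Hôpital's rule: differentiate numerator and denominator separately.
  f(x) = 4·x   ⇒   f'(x) = 4
  g(x) = 2·x + 2   ⇒   g'(x) = 2
  lim(x→∞) f'(x)/g'(x) = lim(x→∞) (4)/(2)
  = 2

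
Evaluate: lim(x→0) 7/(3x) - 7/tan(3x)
This is an ∞-∞ indeterminate form.

Combine fractions or rationalize to convert ∞-∞ to 0/0 form:
  lim(x→0) 7/(3x) - 7/tan(3x) = 0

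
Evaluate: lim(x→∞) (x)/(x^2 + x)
This is an ∞/∞ indeterminate form.

Apply L'Hôpital's rule: differentiate numerator and denominator separately.
  f(x) = x   ⇒   f'(x) = 1
  g(x) = x^2 + x   ⇒   g'(x) = 2·x + 1
  lim(x→∞) f'(x)/g'(x) = lim(x→∞) (1)/(2·x + 1)
  = 0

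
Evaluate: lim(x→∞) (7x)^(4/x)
This is an exponential indeterminate form.

For exponential indeterminate forms, take the natural log:
  Let L = lim(x→∞) (7x)^(4/x)
  Then ln(L) = lim(x→∞) [exponent × ln(base)]
  Evaluate using L'Hôpital or standard limits, then exponentiate.
  L = 1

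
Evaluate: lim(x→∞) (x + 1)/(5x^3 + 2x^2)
This is an ∞/∞ indeterminate form.

Apply L'Hôpital's rule: differentiate numerator and denominator separately.
  f(x) = x + 1   ⇒   f'(x) = 1
  g(x) = 5·x^3 + 2·x^2   ⇒   g'(x) = 15·x^2 + 4·x
  lim(x→∞) f'(x)/g'(x) = lim(x→∞) (1)/(15·x^2 + 4·x)
  = 0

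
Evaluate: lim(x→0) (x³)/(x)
This is a 0/0 indeterminate form.

Apply L'Hôpital's rule: differentiate numerator and denominator separately.
  f(x) = x^3   ⇒   f'(x) = 3·x^2
  g(x) = x   ⇒   g'(x) = 1
  lim(x→0) f'(x)/g'(x) = lim(x→0) (3·x^2)/(1)
  = 0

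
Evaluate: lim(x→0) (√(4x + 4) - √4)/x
This is a standard limit.

Factor or rationalize the expression:
  lim(x→0) (√(4x + 4) - √4)/x = 1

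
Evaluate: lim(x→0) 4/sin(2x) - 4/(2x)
This is an ∞-∞ indeterminate form.

Combine fractions or rationalize to convert ∞-∞ to 0/0 form:
  lim(x→0) 4/sin(2x) - 4/(2x) = 0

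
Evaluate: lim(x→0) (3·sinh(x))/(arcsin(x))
This is a 0/0 indeterminate form.

Apply L'Hôpital's rule: differentiate numerator and denominator separately.
  f(x) = 3·sinh(x)   ⇒   f'(x) = 3·cosh(x)
  g(x) = asin(x)   ⇒   g'(x) = 1/sqrt(1 - x^2)
  lim(x→0) f'(x)/g'(x) = lim(x→0) (3·cosh(x))/(1/sqrt(1 - x^2))
  = 3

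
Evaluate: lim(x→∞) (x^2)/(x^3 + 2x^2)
This is an ∞/∞ indeterminate form.

Apply L'Hôpital's rule: differentiate numerator and denominator separately.
  f(x) = x^2   ⇒   f'(x) = 2·x
  g(x) = x^3 + 2·x^2   ⇒   g'(x) = 3·x^2 + 4·x
  lim(x→∞) f'(x)/g'(x) = lim(x→∞) (2·x)/(3·x^2 + 4·x)
  = 0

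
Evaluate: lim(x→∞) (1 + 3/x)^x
This is an exponential indeterminate form.

For exponential indeterminate forms, take the natural log:
  Let L = lim(x→∞) (1 + 3/x)^x
  Then ln(L) = lim(x→∞) [exponent × ln(base)]
  Evaluate using L'Hôpital or standard limits, then exponentiate.
  L = e^(3)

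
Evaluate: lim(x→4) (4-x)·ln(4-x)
This is a 0·∞ indeterminate form.

Rewrite 0·∞ as a quotient (0/0 or ∞/∞ form), then apply L'Hôpital's rule:
  lim(x→4) (4-x)·ln(4-x) = 0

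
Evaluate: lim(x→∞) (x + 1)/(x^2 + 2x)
This is an ∞/∞ indeterminate form.

Apply L'Hôpital's rule: differentiate numerator and denominator separately.
  f(x) = x + 1   ⇒   f'(x) = 1
  g(x) = x^2 + 2·x   ⇒   g'(x) = 2·x + 2
  lim(x→∞) f'(x)/g'(x) = lim(x→∞) (1)/(2·x + 2)
  = 0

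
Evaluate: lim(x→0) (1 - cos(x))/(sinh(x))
This is a 0/0 indeterminate form.

Apply L'Hôpital's rule: differentiate numerator and denominator separately.
  f(x) = 1 - cos(x)   ⇒   f'(x) = sin(x)
  g(x) = sinh(x)   ⇒   g'(x) = cosh(x)
  lim(x→0) f'(x)/g'(x) = lim(x→0) (sin(x))/(cosh(x))
  = 0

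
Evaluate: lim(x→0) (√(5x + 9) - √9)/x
This is a standard limit.

Factor or rationalize the expression:
  lim(x→0) (√(5x + 9) - √9)/x = 5/6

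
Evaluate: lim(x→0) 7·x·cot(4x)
This is a 0·∞ indeterminate form.

Rewrite 0·∞ as a quotient (0/0 or ∞/∞ form), then apply L'Hôpital's rule:
  lim(x→0) 7·x·cot(4x) = 7/4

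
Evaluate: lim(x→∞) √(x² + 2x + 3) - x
This is an ∞-∞ indeterminate form.

Combine fractions or rationalize to convert ∞-∞ to 0/0 form:
  lim(x→∞) √(x² + 2x + 3) - x = 1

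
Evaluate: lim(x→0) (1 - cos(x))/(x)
This is a 0/0 indeterminate form.

Apply L'Hôpital's rule: differentiate numerator and denominator separately.
  f(x) = 1 - cos(x)   ⇒   f'(x) = sin(x)
  g(x) = x   ⇒   g'(x) = 1
  lim(x→0) f'(x)/g'(x) = lim(x→0) (sin(x))/(1)
  = 0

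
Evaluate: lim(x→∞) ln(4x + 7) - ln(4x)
This is an ∞-∞ indeterminate form.

Combine fractions or rationalize to convert ∞-∞ to 0/0 form:
  lim(x→∞) ln(4x + 7) - ln(4x) = 0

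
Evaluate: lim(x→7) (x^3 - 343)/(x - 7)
This is a standard limit.

Factor or rationalize the expression:
  lim(x→7) (x^3 - 343)/(x - 7) = 147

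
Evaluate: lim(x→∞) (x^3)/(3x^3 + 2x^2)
This is an ∞/∞ indeterminate form.

Apply L'Hôpital's rule: differentiate numerator and denominator separately.
  f(x) = x^3   ⇒   f'(x) = 3·x^2
  g(x) = 3·x^3 + 2·x^2   ⇒   g'(x) = 9·x^2 + 4·x
  lim(x→∞) f'(x)/g'(x) = lim(x→∞) (3·x^2)/(9·x^2 + 4·x)
  = 1/3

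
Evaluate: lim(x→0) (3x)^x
This is an exponential indeterminate form.

For exponential indeterminate forms, take the natural log:
  Let L = lim(x→0) (3x)^x
  Then ln(L) = lim(x→0) [exponent × ln(base)]
  Evaluate using L'Hôpital or standard limits, then exponentiate.
  L = 1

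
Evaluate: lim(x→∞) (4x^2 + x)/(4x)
This is an ∞/∞ indeterminate form.

Apply L'Hôpital's rule: differentiate numerator and denominator separately.
  f(x) = 4·x^2 + x   ⇒   f'(x) = 8·x + 1
  g(x) = 4·x   ⇒   g'(x) = 4
  lim(x→∞) f'(x)/g'(x) = lim(x→∞) (8·x + 1)/(4)
  = ∞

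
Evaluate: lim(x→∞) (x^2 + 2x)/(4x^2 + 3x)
This is an ∞/∞ indeterminate form.

Apply L'Hôpital's rule: differentiate numerator and denominator separately.
  f(x) = x^2 + 2·x   ⇒   f'(x) = 2·x + 2
  g(x) = 4·x^2 + 3·x   ⇒   g'(x) = 8·x + 3
  lim(x→∞) f'(x)/g'(x) = lim(x→∞) (2·x + 2)/(8·x + 3)
  = 1/4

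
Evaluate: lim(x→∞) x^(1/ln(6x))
This is an exponential indeterminate form.

For exponential indeterminate forms, take the natural log:
  Let L = lim(x→∞) x^(1/ln(6x))
  Then ln(L) = lim(x→∞) [exponent × ln(base)]
  Evaluate using L'Hôpital or standard limits, then exponentiate.
  L = e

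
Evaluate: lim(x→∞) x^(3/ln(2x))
This is an exponential indeterminate form.

For exponential indeterminate forms, take the natural log:
  Let L = lim(x→∞) x^(3/ln(2x))
  Then ln(L) = lim(x→∞) [exponent × ln(base)]
  Evaluate using L'Hôpital or standard limits, then exponentiate.
  L = e^(3)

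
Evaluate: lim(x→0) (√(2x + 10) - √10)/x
This is a standard limit.

Factor or rationalize the expression:
  lim(x→0) (√(2x + 10) - √10)/x = sqrt(10)/10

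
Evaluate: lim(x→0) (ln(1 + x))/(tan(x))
This is a 0/0 indeterminate form.

Apply L'Hôpital's rule: differentiate numerator and denominator separately.
  f(x) = ln(x + 1)   ⇒   f'(x) = 1/(x + 1)
  g(x) = tan(x)   ⇒   g'(x) = tan(x)^2 + 1
  lim(x→0) f'(x)/g'(x) = lim(x→0) (1/(x + 1))/(tan(x)^2 + 1)
  = 1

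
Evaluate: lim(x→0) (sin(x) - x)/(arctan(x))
This is a 0/0 indeterminate form.

Apply L'Hôpital's rule: differentiate numerator and denominator separately.
  f(x) = -x + sin(x)   ⇒   f'(x) = cos(x) - 1
  g(x) = atan(x)   ⇒   g'(x) = 1/(x^2 + 1)
  lim(x→0) f'(x)/g'(x) = lim(x→0) (cos(x) - 1)/(1/(x^2 + 1))
  = 0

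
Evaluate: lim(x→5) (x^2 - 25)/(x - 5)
This is a standard limit.

Factor or rationalize the expression:
  lim(x→5) (x^2 - 25)/(x - 5) = 10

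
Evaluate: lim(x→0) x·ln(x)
This is a 0·∞ indeterminate form.

Rewrite 0·∞ as a quotient (0/0 or ∞/∞ form), then apply L'Hôpital's rule:
  lim(x→0) x·ln(x) = 0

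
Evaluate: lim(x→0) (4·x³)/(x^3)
This is a 0/0 indeterminate form.

Apply L'Hôpital's rule: differentiate numerator and denominator separately.
  f(x) = 4·x^3   ⇒   f'(x) = 12·x^2
  g(x) = x^3   ⇒   g'(x) = 3·x^2
  lim(x→0) f'(x)/g'(x) = lim(x→0) (12·x^2)/(3·x^2)
  = 4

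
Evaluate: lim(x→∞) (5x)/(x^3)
This is an ∞/∞ indeterminate form.

Apply L'Hôpital's rule: differentiate numerator and denominator separately.
  f(x) = 5·x   ⇒   f'(x) = 5
  g(x) = x^3   ⇒   g'(x) = 3·x^2
  lim(x→∞) f'(x)/g'(x) = lim(x→∞) (5)/(3·x^2)
  = 0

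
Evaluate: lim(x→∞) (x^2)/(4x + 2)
This is an ∞/∞ indeterminate form.

Apply L'Hôpital's rule: differentiate numerator and denominator separately.
  f(x) = x^2   ⇒   f'(x) = 2·x
  g(x) = 4·x + 2   ⇒   g'(x) = 4
  lim(x→∞) f'(x)/g'(x) = lim(x→∞) (2·x)/(4)
  = ∞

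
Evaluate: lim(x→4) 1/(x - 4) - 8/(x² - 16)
This is an ∞-∞ indeterminate form.

Combine fractions or rationalize to convert ∞-∞ to 0/0 form:
  lim(x→4) 1/(x - 4) - 8/(x² - 16) = 1/8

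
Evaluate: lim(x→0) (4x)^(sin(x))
This is an exponential indeterminate form.

For exponential indeterminate forms, take the natural log:
  Let L = lim(x→0) (4x)^(sin(x))
  Then ln(L) = lim(x→0) [exponent × ln(base)]
  Evaluate using L'Hôpital or standard limits, then exponentiate.
  L = 1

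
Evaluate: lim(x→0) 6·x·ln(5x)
This is a 0·∞ indeterminate form.

Rewrite 0·∞ as a quotient (0/0 or ∞/∞ form), then apply L'Hôpital's rule:
  lim(x→0) 6·x·ln(5x) = 0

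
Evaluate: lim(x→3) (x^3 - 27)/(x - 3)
This is a standard limit.

Factor or rationalize the expression:
  lim(x→3) (x^3 - 27)/(x - 3) = 27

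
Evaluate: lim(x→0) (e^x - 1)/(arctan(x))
This is a 0/0 indeterminate form.

Apply L'Hôpital's rule: differentiate numerator and denominator separately.
  f(x) = e^(x) - 1   ⇒   f'(x) = e^(x)
  g(x) = atan(x)   ⇒   g'(x) = 1/(x^2 + 1)
  lim(x→0) f'(x)/g'(x) = lim(x→0) (e^(x))/(1/(x^2 + 1))
  = 1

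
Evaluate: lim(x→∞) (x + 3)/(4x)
This is an ∞/∞ indeterminate form.

Apply L'Hôpital's rule: differentiate numerator and denominator separately.
  f(x) = x + 3   ⇒   f'(x) = 1
  g(x) = 4·x   ⇒   g'(x) = 4
  lim(x→∞) f'(x)/g'(x) = lim(x→∞) (1)/(4)
  = 1/4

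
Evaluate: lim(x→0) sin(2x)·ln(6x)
This is a 0·∞ indeterminate form.

Rewrite 0·∞ as a quotient (0/0 or ∞/∞ form), then apply L'Hôpital's rule:
  lim(x→0) sin(2x)·ln(6x) = 0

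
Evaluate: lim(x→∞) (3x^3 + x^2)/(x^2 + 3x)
This is an ∞/∞ indeterminate form.

Apply L'Hôpital's rule: differentiate numerator and denominator separately.
  f(x) = 3·x^3 + x^2   ⇒   f'(x) = 9·x^2 + 2·x
  g(x) = x^2 + 3·x   ⇒   g'(x) = 2·x + 3
  lim(x→∞) f'(x)/g'(x) = lim(x→∞) (9·x^2 + 2·x)/(2·x + 3)
  = ∞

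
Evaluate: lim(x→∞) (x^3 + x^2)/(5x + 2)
This is an ∞/∞ indeterminate form.

Apply L'Hôpital's rule: differentiate numerator and denominator separately.
  f(x) = x^3 + x^2   ⇒   f'(x) = 3·x^2 + 2·x
  g(x) = 5·x + 2   ⇒   g'(x) = 5
  lim(x→∞) f'(x)/g'(x) = lim(x→∞) (3·x^2 + 2·x)/(5)
  = ∞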